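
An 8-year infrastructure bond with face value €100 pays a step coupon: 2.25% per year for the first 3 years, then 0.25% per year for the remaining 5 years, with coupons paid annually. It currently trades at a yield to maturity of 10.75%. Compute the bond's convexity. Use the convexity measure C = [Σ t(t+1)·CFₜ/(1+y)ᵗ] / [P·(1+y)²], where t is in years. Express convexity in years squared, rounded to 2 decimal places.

52.49

With y = 0.1075:
  t   CF        PV=CF/(1+0.1075)^t    t·PV        t(t+1)·PV
  1         2.25         2.0316         2.0316           4.0632
  2         2.25         1.8344         3.6688          11.0064
  3         2.25         1.6563         4.9690          19.8762
  4         0.25         0.1662         0.6647           3.3235
  5         0.25         0.1500         0.7502           4.5013
  6         0.25         0.1355         0.8129           5.6902
  7         0.25         0.1223         0.8563           6.8505
  8       100.25        44.2929       354.3435       3,189.0916
  Σ                     50.3893       368.0971       3,244.4030
P = 50.3893.
Convexity = Σ t(t+1)·PV / [P·(1+y)²] = 3,244.4030 / (50.3893 × 1.226556) = 52.49389.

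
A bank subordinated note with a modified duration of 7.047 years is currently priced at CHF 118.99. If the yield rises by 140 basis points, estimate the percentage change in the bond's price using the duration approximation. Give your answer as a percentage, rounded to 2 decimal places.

Duration approximation: ΔP/P ≈ -D_mod · Δy = -7.047 × (+0.014) = -0.098658.
As a percentage: -9.8658%.

-9.87%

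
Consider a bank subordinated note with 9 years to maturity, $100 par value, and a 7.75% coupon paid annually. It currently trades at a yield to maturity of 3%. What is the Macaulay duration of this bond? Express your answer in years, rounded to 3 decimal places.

Periodic yield y = 0.03. Discount each cash flow and weight by its year:
  t   CF        PV=CF/(1+0.03)^t    t·PV
  1         7.75         7.5243         7.5243
  2         7.75         7.3051        14.6102
  3         7.75         7.0923        21.2770
  4         7.75         6.8858        27.5431
  5         7.75         6.6852        33.4261
  6         7.75         6.4905        38.9430
  7         7.75         6.3015        44.1102
  8         7.75         6.1179        48.9434
  9       107.75        82.5814       743.2326
  Σ                    136.9840       979.6100
Price P = Σ PV = 136.9840.
Macaulay duration = Σ(t·PV) / P = 979.6100 / 136.9840 = 7.15127 years.

7.151 years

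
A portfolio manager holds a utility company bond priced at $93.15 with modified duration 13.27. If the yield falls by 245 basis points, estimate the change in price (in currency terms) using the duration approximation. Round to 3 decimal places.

Duration approximation: ΔP/P ≈ -D_mod · Δy = -13.27 × (-0.0245) = +0.325115.
ΔP ≈ 93.15 × (+0.325115) = +30.28446225.

+$30.284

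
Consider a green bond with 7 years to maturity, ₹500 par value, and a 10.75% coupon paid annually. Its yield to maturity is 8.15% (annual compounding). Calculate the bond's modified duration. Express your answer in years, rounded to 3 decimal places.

4.970 years

Periodic yield y = 0.0815. First find Macaulay duration:
  t   CF        PV=CF/(1+0.0815)^t    t·PV
  1        53.75        49.6995        49.6995
  2        53.75        45.9542        91.9084
  3        53.75        42.4912       127.4736
  4        53.75        39.2891       157.1565
  5        53.75        36.3284       181.6418
  6        53.75        33.5907       201.5443
  7       553.75       319.9839     2,239.8870
  Σ                    567.3370     3,049.3112
P = 567.3370; Macaulay duration = 3,049.3112 / 567.3370 = 5.37478 years.
Modified duration = D_Mac / (1 + y) = 5.37478 / 1.0815 = 4.96975 years.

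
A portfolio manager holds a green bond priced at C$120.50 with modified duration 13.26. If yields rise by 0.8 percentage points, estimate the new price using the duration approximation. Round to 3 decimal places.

Duration approximation: ΔP/P ≈ -D_mod · Δy = -13.26 × (+0.008) = -0.106080.
New price ≈ 120.50 × (1 - 0.106080) = 107.71736.

C$107.717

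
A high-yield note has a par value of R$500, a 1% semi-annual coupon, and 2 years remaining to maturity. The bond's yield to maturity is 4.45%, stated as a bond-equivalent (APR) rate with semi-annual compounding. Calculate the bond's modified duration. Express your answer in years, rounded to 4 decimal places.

1.9413 years

Periodic yield y = 0.02225. First find Macaulay duration:
  t   CF        PV=CF/(1+0.02225)^t    t·PV
  1         2.50         2.4456         2.4456
  2         2.50         2.3924         4.7847
  3         2.50         2.3403         7.0209
  4       502.50       460.1586     1,840.6346
  Σ                    467.3369     1,854.8857
P = 467.3369; Macaulay duration = 1,854.8857 / 467.3369 = 3.96905 half-year periods = 1.98453 years.
Modified duration = D_Mac / (1 + y) = 1.98453 / 1.02225 = 1.94133 years.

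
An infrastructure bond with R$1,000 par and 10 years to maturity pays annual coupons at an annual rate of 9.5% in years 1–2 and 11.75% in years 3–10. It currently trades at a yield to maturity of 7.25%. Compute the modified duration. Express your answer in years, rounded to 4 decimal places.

6.5434 years

Periodic yield y = 0.0725. First find Macaulay duration:
  t   CF        PV=CF/(1+0.0725)^t    t·PV
  1        95.00        88.5781        88.5781
  2        95.00        82.5903       165.1806
  3       117.50        95.2458       285.7375
  4       117.50        88.8073       355.2292
  5       117.50        82.8040       414.0200
  6       117.50        77.2065       463.2392
  7       117.50        71.9874       503.9121
  8       117.50        67.1212       536.9693
  9       117.50        62.5838       563.2545
  10    1,117.50       554.9764     5,549.7641
  Σ                  1,271.9009     8,925.8846
P = 1,271.9009; Macaulay duration = 8,925.8846 / 1,271.9009 = 7.01775 years.
Modified duration = D_Mac / (1 + y) = 7.01775 / 1.0725 = 6.54336 years.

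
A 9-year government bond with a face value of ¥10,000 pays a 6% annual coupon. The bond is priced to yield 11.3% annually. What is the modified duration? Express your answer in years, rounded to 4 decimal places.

Periodic yield y = 0.113. First find Macaulay duration:
  t   CF        PV=CF/(1+0.113)^t    t·PV
  1       600.00       539.0836       539.0836
  2       600.00       484.3518       968.7036
  3       600.00       435.1768     1,305.5305
  4       600.00       390.9945     1,563.9778
  5       600.00       351.2978     1,756.4890
  6       600.00       315.6314     1,893.7887
  7       600.00       283.5862     1,985.1034
  8       600.00       254.7944     2,038.3555
  9    10,600.00     4,044.3561    36,399.2048
  Σ                  7,099.2726    48,450.2368
P = 7,099.2726; Macaulay duration = 48,450.2368 / 7,099.2726 = 6.82468 years.
Modified duration = D_Mac / (1 + y) = 6.82468 / 1.113 = 6.13178 years.

6.1318 years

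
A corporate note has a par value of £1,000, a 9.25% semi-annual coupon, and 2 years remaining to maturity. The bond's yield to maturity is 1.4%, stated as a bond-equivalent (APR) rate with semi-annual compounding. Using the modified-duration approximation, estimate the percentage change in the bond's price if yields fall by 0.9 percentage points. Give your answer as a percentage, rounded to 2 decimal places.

Periodic yield y = 0.007. Modified duration first:
  t   CF        PV=CF/(1+0.007)^t    t·PV
  1        46.25        45.9285        45.9285
  2        46.25        45.6092        91.2185
  3        46.25        45.2922       135.8766
  4     1,046.25     1,017.4606     4,069.8423
  Σ                  1,154.2905     4,342.8658
P = 1,154.2905; D_Mac = 3.76237 half-year periods = 1.88118 yrs; D_mod = 1.88118/(1+0.007) = 1.86811 yrs.
ΔP/P ≈ -D_mod · Δy = -1.86811 × (-0.009) = +0.016813 = +1.6813%.

+1.68%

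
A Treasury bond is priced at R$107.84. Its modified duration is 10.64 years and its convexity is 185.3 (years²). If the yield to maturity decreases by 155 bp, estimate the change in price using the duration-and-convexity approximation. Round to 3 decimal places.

+R$20.185

Duration effect: -D_mod·Δy = -10.64 × (-0.0155) = +0.164920
Convexity effect: ½·C·(Δy)² = 0.5 × 185.3 × (-0.0155)² = +0.0222591625
ΔP/P ≈ +0.164920 + 0.0222591625 = +0.1871791625
ΔP ≈ 107.84 × (+0.1871791625) = +20.185400884.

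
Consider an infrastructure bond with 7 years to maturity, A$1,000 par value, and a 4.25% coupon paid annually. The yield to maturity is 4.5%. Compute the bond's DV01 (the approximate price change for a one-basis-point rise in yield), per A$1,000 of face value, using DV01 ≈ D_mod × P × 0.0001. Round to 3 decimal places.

Periodic yield y = 0.045.
  t   CF        PV=CF/(1+0.045)^t    t·PV
  1        42.50        40.6699        40.6699
  2        42.50        38.9185        77.8370
  3        42.50        37.2426       111.7278
  4        42.50        35.6389       142.5554
  5        42.50        34.1042       170.5208
  6        42.50        32.6356       195.8134
  7     1,042.50       766.0587     5,362.4107
  Σ                    985.2682     6,101.5351
P = 985.2682; D_Mac = 6.19277 yrs; D_mod = 5.92609 yrs.
DV01 ≈ 5.92609 × 985.2682 × 0.0001 = 0.583879.

A$0.584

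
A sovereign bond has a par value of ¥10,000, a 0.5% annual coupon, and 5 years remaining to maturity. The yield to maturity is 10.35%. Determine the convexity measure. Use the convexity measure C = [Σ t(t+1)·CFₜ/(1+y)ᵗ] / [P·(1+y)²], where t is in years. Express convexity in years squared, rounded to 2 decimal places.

24.21

With y = 0.1035:
  t   CF        PV=CF/(1+0.1035)^t    t·PV        t(t+1)·PV
  1        50.00        45.3104        45.3104          90.6208
  2        50.00        41.0606        82.1212         246.3636
  3        50.00        37.2094       111.6283         446.5131
  4        50.00        33.7195       134.8779         674.3893
  5    10,050.00     6,141.9231    30,709.6155     184,257.6929
  Σ                  6,299.2230    31,083.5532     185,715.5797
P = 6,299.2230.
Convexity = Σ t(t+1)·PV / [P·(1+y)²] = 185,715.5797 / (6,299.2230 × 1.217712) = 24.21122.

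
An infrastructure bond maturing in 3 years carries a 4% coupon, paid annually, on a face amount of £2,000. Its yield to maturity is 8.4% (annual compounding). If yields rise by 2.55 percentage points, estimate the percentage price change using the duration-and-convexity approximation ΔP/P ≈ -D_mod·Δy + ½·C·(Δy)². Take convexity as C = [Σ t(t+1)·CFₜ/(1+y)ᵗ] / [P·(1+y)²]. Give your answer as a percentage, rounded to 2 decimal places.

-6.46%

With y = 0.084:
  t   CF        PV=CF/(1+0.084)^t    t·PV        t(t+1)·PV
  1        80.00        73.8007        73.8007         147.6015
  2        80.00        68.0819       136.1637         408.4912
  3     2,080.00     1,632.9598     4,898.8793      19,595.5174
  Σ                  1,774.8424     5,108.8438      20,151.6100
P = 1,774.8424; D_Mac = 2.87848 yrs; D_mod = 2.65542 yrs; C = 9.66254.
Duration effect: -2.65542 × (+0.0255) = -0.067713
Convexity effect: 0.5 × 9.66254 × (0.0255)² = +0.0031415
ΔP/P ≈ -0.067713 + 0.0031415 = -0.064572 = -6.4572%.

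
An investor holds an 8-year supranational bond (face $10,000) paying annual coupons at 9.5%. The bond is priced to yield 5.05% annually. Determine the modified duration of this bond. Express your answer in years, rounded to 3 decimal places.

Periodic yield y = 0.0505. First find Macaulay duration:
  t   CF        PV=CF/(1+0.0505)^t    t·PV
  1       950.00       904.3313       904.3313
  2       950.00       860.8579     1,721.7159
  3       950.00       819.4745     2,458.4234
  4       950.00       780.0804     3,120.3217
  5       950.00       742.5801     3,712.9006
  6       950.00       706.8826     4,241.2953
  7       950.00       672.9011     4,710.3074
  8    10,950.00     7,383.2175    59,065.7404
  Σ                 12,870.3254    79,935.0360
P = 12,870.3254; Macaulay duration = 79,935.0360 / 12,870.3254 = 6.21080 years.
Modified duration = D_Mac / (1 + y) = 6.21080 / 1.0505 = 5.91223 years.

5.912 years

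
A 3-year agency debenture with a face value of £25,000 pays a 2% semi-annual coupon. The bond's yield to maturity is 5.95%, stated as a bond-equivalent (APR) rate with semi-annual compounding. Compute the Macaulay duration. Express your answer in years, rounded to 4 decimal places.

2.9215 years

Periodic yield y = 0.02975. Discount each cash flow and weight by its period:
  t   CF        PV=CF/(1+0.02975)^t    t·PV
  1       250.00       242.7774       242.7774
  2       250.00       235.7634       471.5268
  3       250.00       228.9521       686.8563
  4       250.00       222.3375       889.3502
  5       250.00       215.9141     1,079.5705
  6    25,250.00    21,177.2995   127,063.7970
  Σ                 22,323.0440   130,433.8781
Price P = Σ PV = 22,323.0440.
Macaulay duration = Σ(t·PV) / P = 130,433.8781 / 22,323.0440 = 5.84301 half-year periods.
In years: 5.84301 / 2 = 2.92151 years.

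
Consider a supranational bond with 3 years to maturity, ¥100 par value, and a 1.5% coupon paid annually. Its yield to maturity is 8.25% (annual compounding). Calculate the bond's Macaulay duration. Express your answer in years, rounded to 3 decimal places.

Periodic yield y = 0.0825. Discount each cash flow and weight by its year:
  t   CF        PV=CF/(1+0.0825)^t    t·PV
  1         1.50         1.3857         1.3857
  2         1.50         1.2801         2.5602
  3       101.50        80.0170       240.0510
  Σ                     82.6828       243.9969
Price P = Σ PV = 82.6828.
Macaulay duration = Σ(t·PV) / P = 243.9969 / 82.6828 = 2.95100 years.

2.951 years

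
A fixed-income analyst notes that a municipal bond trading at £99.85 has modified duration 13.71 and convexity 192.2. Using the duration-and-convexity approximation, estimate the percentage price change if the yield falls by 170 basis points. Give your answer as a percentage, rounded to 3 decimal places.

Duration effect: -D_mod·Δy = -13.71 × (-0.017) = +0.233070
Convexity effect: ½·C·(Δy)² = 0.5 × 192.2 × (-0.017)² = +0.0277729
ΔP/P ≈ +0.233070 + 0.0277729 = +0.2608429
= +26.08429%.

+26.084%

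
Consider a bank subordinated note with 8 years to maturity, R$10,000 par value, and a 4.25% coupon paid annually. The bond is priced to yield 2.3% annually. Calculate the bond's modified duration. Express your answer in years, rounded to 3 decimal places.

6.867 years

Periodic yield y = 0.023. First find Macaulay duration:
  t   CF        PV=CF/(1+0.023)^t    t·PV
  1       425.00       415.4448       415.4448
  2       425.00       406.1044       812.2087
  3       425.00       396.9740     1,190.9219
  4       425.00       388.0488     1,552.1954
  5       425.00       379.3244     1,896.6219
  6       425.00       370.7961     2,224.7764
  7       425.00       362.4595     2,537.2165
  8    10,425.00     8,691.0249    69,528.1992
  Σ                 11,410.1768    80,157.5849
P = 11,410.1768; Macaulay duration = 80,157.5849 / 11,410.1768 = 7.02510 years.
Modified duration = D_Mac / (1 + y) = 7.02510 / 1.023 = 6.86715 years.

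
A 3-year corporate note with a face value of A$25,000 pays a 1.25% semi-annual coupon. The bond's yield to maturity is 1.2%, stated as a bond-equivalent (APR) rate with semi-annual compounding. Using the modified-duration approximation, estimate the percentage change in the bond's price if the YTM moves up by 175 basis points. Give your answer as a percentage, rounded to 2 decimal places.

-5.14%

Periodic yield y = 0.006. Modified duration first:
  t   CF        PV=CF/(1+0.006)^t    t·PV
  1       156.25       155.3181       155.3181
  2       156.25       154.3917       308.7835
  3       156.25       153.4709       460.4127
  4       156.25       152.5556       610.2223
  5       156.25       151.6457       758.2285
  6    25,156.25    24,269.3429   145,616.0574
  Σ                 25,036.7249   147,909.0226
P = 25,036.7249; D_Mac = 5.90768 half-year periods = 2.95384 yrs; D_mod = 2.95384/(1+0.006) = 2.93622 yrs.
ΔP/P ≈ -D_mod · Δy = -2.93622 × (+0.0175) = -0.051384 = -5.1384%.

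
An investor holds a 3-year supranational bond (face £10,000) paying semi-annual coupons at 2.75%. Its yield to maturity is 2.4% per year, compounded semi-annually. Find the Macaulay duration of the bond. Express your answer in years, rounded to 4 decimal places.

2.9007 years

Periodic yield y = 0.012. Discount each cash flow and weight by its period:
  t   CF        PV=CF/(1+0.012)^t    t·PV
  1       137.50       135.8696       135.8696
  2       137.50       134.2585       268.5169
  3       137.50       132.6665       397.9994
  4       137.50       131.0933       524.3734
  5       137.50       129.5389       647.6944
  6    10,137.50     9,437.3007    56,623.8041
  Σ                 10,100.7274    58,598.2577
Price P = Σ PV = 10,100.7274.
Macaulay duration = Σ(t·PV) / P = 58,598.2577 / 10,100.7274 = 5.80139 half-year periods.
In years: 5.80139 / 2 = 2.90069 years.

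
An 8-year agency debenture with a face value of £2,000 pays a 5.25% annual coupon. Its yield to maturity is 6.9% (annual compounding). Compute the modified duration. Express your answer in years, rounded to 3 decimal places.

Periodic yield y = 0.069. First find Macaulay duration:
  t   CF        PV=CF/(1+0.069)^t    t·PV
  1       105.00        98.2226        98.2226
  2       105.00        91.8827       183.7655
  3       105.00        85.9520       257.8561
  4       105.00        80.4042       321.6166
  5       105.00        75.2144       376.0718
  6       105.00        70.3596       422.1573
  7       105.00        65.8181       460.7267
  8     2,105.00     1,234.3277     9,874.6212
  Σ                  1,802.1812    11,995.0379
P = 1,802.1812; Macaulay duration = 11,995.0379 / 1,802.1812 = 6.65584 years.
Modified duration = D_Mac / (1 + y) = 6.65584 / 1.069 = 6.22623 years.

6.226 years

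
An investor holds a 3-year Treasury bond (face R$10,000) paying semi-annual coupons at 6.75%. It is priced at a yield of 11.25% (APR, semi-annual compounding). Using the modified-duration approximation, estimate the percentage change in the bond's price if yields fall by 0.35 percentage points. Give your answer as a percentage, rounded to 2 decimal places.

Periodic yield y = 0.05625. Modified duration first:
  t   CF        PV=CF/(1+0.05625)^t    t·PV
  1       337.50       319.5266       319.5266
  2       337.50       302.5104       605.0208
  3       337.50       286.4004       859.2012
  4       337.50       271.1483     1,084.5932
  5       337.50       256.7085     1,283.5423
  6    10,337.50     7,444.1513    44,664.9077
  Σ                  8,880.4455    48,816.7918
P = 8,880.4455; D_Mac = 5.49711 half-year periods = 2.74856 yrs; D_mod = 2.74856/(1+0.05625) = 2.60218 yrs.
ΔP/P ≈ -D_mod · Δy = -2.60218 × (-0.0035) = +0.009108 = +0.9108%.

+0.91%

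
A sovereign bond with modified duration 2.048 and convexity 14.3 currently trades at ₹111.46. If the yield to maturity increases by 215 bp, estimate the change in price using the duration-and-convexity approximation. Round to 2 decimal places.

-₹4.54

Duration effect: -D_mod·Δy = -2.048 × (+0.0215) = -0.044032
Convexity effect: ½·C·(Δy)² = 0.5 × 14.3 × (0.0215)² = +0.0033050875
ΔP/P ≈ -0.044032 + 0.0033050875 = -0.0407269125
ΔP ≈ 111.46 × (-0.0407269125) = -4.53942166725.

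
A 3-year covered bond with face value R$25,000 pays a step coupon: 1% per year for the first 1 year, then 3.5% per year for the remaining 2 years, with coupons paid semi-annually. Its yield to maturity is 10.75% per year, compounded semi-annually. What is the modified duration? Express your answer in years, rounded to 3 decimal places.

2.770 years

Periodic yield y = 0.05375. First find Macaulay duration:
  t   CF        PV=CF/(1+0.05375)^t    t·PV
  1       125.00       118.6240       118.6240
  2       125.00       112.5732       225.1463
  3       437.50       373.9085     1,121.7254
  4       437.50       354.8360     1,419.3441
  5       437.50       336.7364     1,683.6822
  6    25,437.50    18,580.1365   111,480.8191
  Σ                 19,876.8146   116,049.3411
P = 19,876.8146; Macaulay duration = 116,049.3411 / 19,876.8146 = 5.83843 half-year periods = 2.91921 years.
Modified duration = D_Mac / (1 + y) = 2.91921 / 1.05375 = 2.77031 years.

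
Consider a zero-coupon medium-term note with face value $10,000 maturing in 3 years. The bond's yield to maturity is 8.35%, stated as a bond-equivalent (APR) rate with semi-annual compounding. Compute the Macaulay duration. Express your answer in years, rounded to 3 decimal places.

3.000 years

A zero-coupon bond has a single cash flow at maturity, so its Macaulay duration equals its maturity: 3 years.
(Equivalently: 6 semi-annual periods ÷ 2 = 3 years.)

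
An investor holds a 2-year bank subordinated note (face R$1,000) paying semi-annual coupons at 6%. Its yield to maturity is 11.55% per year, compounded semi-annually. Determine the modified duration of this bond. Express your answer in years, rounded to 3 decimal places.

1.805 years

Periodic yield y = 0.05775. First find Macaulay duration:
  t   CF        PV=CF/(1+0.05775)^t    t·PV
  1        30.00        28.3621        28.3621
  2        30.00        26.8136        53.6272
  3        30.00        25.3497        76.0490
  4     1,030.00       822.8205     3,291.2819
  Σ                    903.3458     3,449.3202
P = 903.3458; Macaulay duration = 3,449.3202 / 903.3458 = 3.81838 half-year periods = 1.90919 years.
Modified duration = D_Mac / (1 + y) = 1.90919 / 1.05775 = 1.80496 years.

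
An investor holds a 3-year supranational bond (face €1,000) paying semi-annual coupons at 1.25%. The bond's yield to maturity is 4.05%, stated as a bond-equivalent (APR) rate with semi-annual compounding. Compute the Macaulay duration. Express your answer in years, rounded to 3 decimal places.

2.951 years

Periodic yield y = 0.02025. Discount each cash flow and weight by its period:
  t   CF        PV=CF/(1+0.02025)^t    t·PV
  1         6.25         6.1259         6.1259
  2         6.25         6.0044        12.0087
  3         6.25         5.8852        17.6556
  4         6.25         5.7684        23.0735
  5         6.25         5.6539        28.2694
  6     1,006.25       892.2083     5,353.2500
  Σ                    921.6461     5,440.3831
Price P = Σ PV = 921.6461.
Macaulay duration = Σ(t·PV) / P = 5,440.3831 / 921.6461 = 5.90290 half-year periods.
In years: 5.90290 / 2 = 2.95145 years.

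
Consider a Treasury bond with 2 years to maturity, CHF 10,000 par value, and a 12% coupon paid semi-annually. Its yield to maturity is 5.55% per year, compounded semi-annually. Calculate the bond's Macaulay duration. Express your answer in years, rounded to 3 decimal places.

1.846 years

Periodic yield y = 0.02775. Discount each cash flow and weight by its period:
  t   CF        PV=CF/(1+0.02775)^t    t·PV
  1       600.00       583.7996       583.7996
  2       600.00       568.0365     1,136.0731
  3       600.00       552.6991     1,658.0974
  4    10,600.00     9,500.7070    38,002.8279
  Σ                 11,205.2422    41,380.7980
Price P = Σ PV = 11,205.2422.
Macaulay duration = Σ(t·PV) / P = 41,380.7980 / 11,205.2422 = 3.69299 half-year periods.
In years: 3.69299 / 2 = 1.84649 years.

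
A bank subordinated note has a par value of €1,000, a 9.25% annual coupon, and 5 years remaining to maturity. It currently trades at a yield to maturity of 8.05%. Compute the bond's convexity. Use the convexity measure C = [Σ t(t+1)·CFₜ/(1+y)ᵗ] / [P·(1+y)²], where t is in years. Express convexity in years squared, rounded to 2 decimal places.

20.55

With y = 0.0805:
  t   CF        PV=CF/(1+0.0805)^t    t·PV        t(t+1)·PV
  1        92.50        85.6085        85.6085         171.2170
  2        92.50        79.2305       158.4609         475.3828
  3        92.50        73.3276       219.9828         879.9311
  4        92.50        67.8645       271.4580       1,357.2900
  5     1,092.50       741.8184     3,709.0919      22,254.5514
  Σ                  1,047.8494     4,444.6021      25,138.3723
P = 1,047.8494.
Convexity = Σ t(t+1)·PV / [P·(1+y)²] = 25,138.3723 / (1,047.8494 × 1.167480) = 20.54891.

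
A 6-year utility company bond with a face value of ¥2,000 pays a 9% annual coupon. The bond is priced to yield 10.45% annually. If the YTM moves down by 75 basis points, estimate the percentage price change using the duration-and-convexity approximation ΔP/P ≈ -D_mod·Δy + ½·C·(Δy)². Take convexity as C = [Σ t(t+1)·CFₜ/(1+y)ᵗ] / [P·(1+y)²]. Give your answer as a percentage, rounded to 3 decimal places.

+3.366%

With y = 0.1045:
  t   CF        PV=CF/(1+0.1045)^t    t·PV        t(t+1)·PV
  1       180.00       162.9697       162.9697         325.9393
  2       180.00       147.5506       295.1013         885.3038
  3       180.00       133.5904       400.7713       1,603.0851
  4       180.00       120.9510       483.8042       2,419.0209
  5       180.00       109.5075       547.5376       3,285.2253
  6     2,180.00     1,200.7765     7,204.6589      50,432.6121
  Σ                  1,875.3458     9,094.8428      58,951.1866
P = 1,875.3458; D_Mac = 4.84969 yrs; D_mod = 4.39085 yrs; C = 25.76794.
Duration effect: -4.39085 × (-0.0075) = +0.032931
Convexity effect: 0.5 × 25.76794 × (-0.0075)² = +0.0007247
ΔP/P ≈ +0.032931 + 0.0007247 = +0.033656 = +3.3656%.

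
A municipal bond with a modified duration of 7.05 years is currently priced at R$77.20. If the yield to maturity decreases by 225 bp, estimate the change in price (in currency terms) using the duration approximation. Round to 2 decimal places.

+R$12.25

Duration approximation: ΔP/P ≈ -D_mod · Δy = -7.05 × (-0.0225) = +0.158625.
ΔP ≈ 77.20 × (+0.158625) = +12.24585.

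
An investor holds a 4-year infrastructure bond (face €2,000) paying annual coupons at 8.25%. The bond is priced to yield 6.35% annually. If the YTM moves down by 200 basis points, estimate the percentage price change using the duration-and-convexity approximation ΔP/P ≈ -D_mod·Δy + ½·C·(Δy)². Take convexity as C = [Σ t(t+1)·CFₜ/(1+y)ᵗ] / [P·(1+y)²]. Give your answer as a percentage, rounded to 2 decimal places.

+7.04%

With y = 0.0635:
  t   CF        PV=CF/(1+0.0635)^t    t·PV        t(t+1)·PV
  1       165.00       155.1481       155.1481         310.2962
  2       165.00       145.8844       291.7689         875.3066
  3       165.00       137.1739       411.5217       1,646.0867
  4     2,165.00     1,692.4191     6,769.6765      33,848.3824
  Σ                  2,130.6255     7,628.1151      36,680.0720
P = 2,130.6255; D_Mac = 3.58022 yrs; D_mod = 3.36645 yrs; C = 15.22117.
Duration effect: -3.36645 × (-0.02) = +0.067329
Convexity effect: 0.5 × 15.22117 × (-0.02)² = +0.0030442
ΔP/P ≈ +0.067329 + 0.0030442 = +0.070373 = +7.0373%.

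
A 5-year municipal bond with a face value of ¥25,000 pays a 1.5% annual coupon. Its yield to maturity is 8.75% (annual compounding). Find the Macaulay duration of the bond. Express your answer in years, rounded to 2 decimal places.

4.82 years

Periodic yield y = 0.0875. Discount each cash flow and weight by its year:
  t   CF        PV=CF/(1+0.0875)^t    t·PV
  1       375.00       344.8276       344.8276
  2       375.00       317.0828       634.1657
  3       375.00       291.5704       874.7113
  4       375.00       268.1107     1,072.4429
  5    25,375.00    16,682.4458    83,412.2290
  Σ                 17,904.0374    86,338.3765
Price P = Σ PV = 17,904.0374.
Macaulay duration = Σ(t·PV) / P = 86,338.3765 / 17,904.0374 = 4.82229 years.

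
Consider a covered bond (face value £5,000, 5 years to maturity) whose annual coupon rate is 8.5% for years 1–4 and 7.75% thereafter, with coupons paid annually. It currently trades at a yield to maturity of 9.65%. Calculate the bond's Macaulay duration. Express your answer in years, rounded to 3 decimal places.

4.254 years

Periodic yield y = 0.0965. Discount each cash flow and weight by its year:
  t   CF        PV=CF/(1+0.0965)^t    t·PV
  1       425.00       387.5969       387.5969
  2       425.00       353.4855       706.9711
  3       425.00       322.3762       967.1287
  4       425.00       294.0048     1,176.0191
  5     5,387.50     3,398.9447    16,994.7237
  Σ                  4,756.4082    20,232.4395
Price P = Σ PV = 4,756.4082.
Macaulay duration = Σ(t·PV) / P = 20,232.4395 / 4,756.4082 = 4.25372 years.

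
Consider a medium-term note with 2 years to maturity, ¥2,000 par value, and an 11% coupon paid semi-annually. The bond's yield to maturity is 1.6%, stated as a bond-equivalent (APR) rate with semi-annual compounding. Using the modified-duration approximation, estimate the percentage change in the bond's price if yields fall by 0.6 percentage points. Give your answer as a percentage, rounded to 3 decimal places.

Periodic yield y = 0.008. Modified duration first:
  t   CF        PV=CF/(1+0.008)^t    t·PV
  1       110.00       109.1270       109.1270
  2       110.00       108.2609       216.5218
  3       110.00       107.4017       322.2051
  4     2,110.00     2,043.8091     8,175.2364
  Σ                  2,368.5987     8,823.0902
P = 2,368.5987; D_Mac = 3.72503 half-year periods = 1.86251 yrs; D_mod = 1.86251/(1+0.008) = 1.84773 yrs.
ΔP/P ≈ -D_mod · Δy = -1.84773 × (-0.006) = +0.011086 = +1.1086%.

+1.109%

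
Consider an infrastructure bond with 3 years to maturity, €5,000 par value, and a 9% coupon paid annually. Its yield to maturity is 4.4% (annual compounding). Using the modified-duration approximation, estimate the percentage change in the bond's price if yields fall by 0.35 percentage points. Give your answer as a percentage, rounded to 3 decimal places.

+0.930%

Periodic yield y = 0.044. Modified duration first:
  t   CF        PV=CF/(1+0.044)^t    t·PV
  1       450.00       431.0345       431.0345
  2       450.00       412.8683       825.7366
  3     5,450.00     4,789.5533    14,368.6598
  Σ                  5,633.4560    15,625.4308
P = 5,633.4560; D_Mac = 2.77368 yrs; D_mod = 2.77368/(1+0.044) = 2.65679 yrs.
ΔP/P ≈ -D_mod · Δy = -2.65679 × (-0.0035) = +0.009299 = +0.9299%.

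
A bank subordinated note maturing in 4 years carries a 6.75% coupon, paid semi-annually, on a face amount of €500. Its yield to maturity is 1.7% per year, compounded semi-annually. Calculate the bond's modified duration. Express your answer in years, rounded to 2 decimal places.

Periodic yield y = 0.0085. First find Macaulay duration:
  t   CF        PV=CF/(1+0.0085)^t    t·PV
  1       16.875        16.7328        16.7328
  2       16.875        16.5917        33.1835
  3       16.875        16.4519        49.3557
  4       16.875        16.3132        65.2530
  5       16.875        16.1757        80.8787
  6       16.875        16.0394        96.2365
  7       16.875        15.9042       111.3296
  8      516.875       483.0347     3,864.2774
  Σ                    597.2437     4,317.2470
P = 597.2437; Macaulay duration = 4,317.2470 / 597.2437 = 7.22862 half-year periods = 3.61431 years.
Modified duration = D_Mac / (1 + y) = 3.61431 / 1.0085 = 3.58385 years.

3.58 years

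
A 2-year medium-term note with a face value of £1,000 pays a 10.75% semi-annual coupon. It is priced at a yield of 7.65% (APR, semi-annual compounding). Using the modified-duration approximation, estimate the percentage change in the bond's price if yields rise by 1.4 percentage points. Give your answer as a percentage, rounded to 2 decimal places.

-2.50%

Periodic yield y = 0.03825. Modified duration first:
  t   CF        PV=CF/(1+0.03825)^t    t·PV
  1        53.75        51.7698        51.7698
  2        53.75        49.8626        99.7251
  3        53.75        48.0256       144.0768
  4     1,053.75       906.8382     3,627.3530
  Σ                  1,056.4962     3,922.9247
P = 1,056.4962; D_Mac = 3.71315 half-year periods = 1.85657 yrs; D_mod = 1.85657/(1+0.03825) = 1.78818 yrs.
ΔP/P ≈ -D_mod · Δy = -1.78818 × (+0.014) = -0.025034 = -2.5034%.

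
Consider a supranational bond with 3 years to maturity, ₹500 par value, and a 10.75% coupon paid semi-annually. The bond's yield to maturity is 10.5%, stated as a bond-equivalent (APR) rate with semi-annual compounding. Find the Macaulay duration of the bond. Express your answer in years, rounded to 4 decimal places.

Periodic yield y = 0.0525. Discount each cash flow and weight by its period:
  t   CF        PV=CF/(1+0.0525)^t    t·PV
  1       26.875        25.5344        25.5344
  2       26.875        24.2608        48.5215
  3       26.875        23.0506        69.1518
  4       26.875        21.9008        87.6032
  5       26.875        20.8084       104.0418
  6      526.875       387.5921     2,325.5529
  Σ                    503.1471     2,660.4056
Price P = Σ PV = 503.1471.
Macaulay duration = Σ(t·PV) / P = 2,660.4056 / 503.1471 = 5.28753 half-year periods.
In years: 5.28753 / 2 = 2.64377 years.

2.6438 years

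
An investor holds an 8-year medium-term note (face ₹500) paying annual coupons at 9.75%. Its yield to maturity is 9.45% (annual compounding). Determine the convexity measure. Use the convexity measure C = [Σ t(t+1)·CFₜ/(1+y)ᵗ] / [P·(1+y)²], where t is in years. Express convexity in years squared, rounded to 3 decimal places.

39.783

With y = 0.0945:
  t   CF        PV=CF/(1+0.0945)^t    t·PV        t(t+1)·PV
  1        48.75        44.5409        44.5409          89.0818
  2        48.75        40.6952        81.3904         244.1711
  3        48.75        37.1815       111.5446         446.1784
  4        48.75        33.9713       135.8850         679.4250
  5        48.75        31.0381       155.1907         931.1444
  6        48.75        28.3583       170.1497       1,191.0481
  7        48.75        25.9098       181.3687       1,450.9495
  8       548.75       266.4701     2,131.7604      19,185.8437
  Σ                    508.1652     3,011.8305      24,217.8421
P = 508.1652.
Convexity = Σ t(t+1)·PV / [P·(1+y)²] = 24,217.8421 / (508.1652 × 1.197930) = 39.78314.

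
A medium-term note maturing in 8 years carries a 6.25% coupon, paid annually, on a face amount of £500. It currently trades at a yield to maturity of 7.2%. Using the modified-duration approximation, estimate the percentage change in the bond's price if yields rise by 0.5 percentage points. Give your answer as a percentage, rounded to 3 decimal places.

-3.024%

Periodic yield y = 0.072. Modified duration first:
  t   CF        PV=CF/(1+0.072)^t    t·PV
  1        31.25        29.1511        29.1511
  2        31.25        27.1932        54.3864
  3        31.25        25.3668        76.1004
  4        31.25        23.6631        94.6522
  5        31.25        22.0737       110.3687
  6        31.25        20.5912       123.5471
  7        31.25        19.2082       134.4574
  8       531.25       304.6075     2,436.8604
  Σ                    471.8549     3,059.5237
P = 471.8549; D_Mac = 6.48404 yrs; D_mod = 6.48404/(1+0.072) = 6.04854 yrs.
ΔP/P ≈ -D_mod · Δy = -6.04854 × (+0.005) = -0.030243 = -3.0243%.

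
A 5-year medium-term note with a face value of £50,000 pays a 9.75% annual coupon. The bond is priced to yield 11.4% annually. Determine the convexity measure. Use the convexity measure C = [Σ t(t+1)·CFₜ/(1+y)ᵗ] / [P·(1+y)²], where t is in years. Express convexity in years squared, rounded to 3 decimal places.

With y = 0.114:
  t   CF        PV=CF/(1+0.114)^t    t·PV        t(t+1)·PV
  1     4,875.00     4,376.1221     4,376.1221       8,752.2442
  2     4,875.00     3,928.2963     7,856.5926      23,569.7778
  3     4,875.00     3,526.2983    10,578.8949      42,315.5796
  4     4,875.00     3,165.4383    12,661.7533      63,308.7666
  5    54,875.00    31,985.1638   159,925.8190     959,554.9138
  Σ                 46,981.3188   195,399.1819   1,097,501.2820
P = 46,981.3188.
Convexity = Σ t(t+1)·PV / [P·(1+y)²] = 1,097,501.2820 / (46,981.3188 × 1.240996) = 18.82389.

18.824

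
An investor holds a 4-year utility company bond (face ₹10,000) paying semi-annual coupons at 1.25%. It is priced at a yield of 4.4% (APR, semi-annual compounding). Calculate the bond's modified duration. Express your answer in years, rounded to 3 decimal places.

3.823 years

Periodic yield y = 0.022. First find Macaulay duration:
  t   CF        PV=CF/(1+0.022)^t    t·PV
  1        62.50        61.1546        61.1546
  2        62.50        59.8382       119.6763
  3        62.50        58.5501       175.6502
  4        62.50        57.2897       229.1587
  5        62.50        56.0564       280.2822
  6        62.50        54.8497       329.0985
  7        62.50        53.6690       375.6832
  8    10,062.50     8,454.7102    67,637.6818
  Σ                  8,856.1179    69,208.3855
P = 8,856.1179; Macaulay duration = 69,208.3855 / 8,856.1179 = 7.81475 half-year periods = 3.90738 years.
Modified duration = D_Mac / (1 + y) = 3.90738 / 1.022 = 3.82327 years.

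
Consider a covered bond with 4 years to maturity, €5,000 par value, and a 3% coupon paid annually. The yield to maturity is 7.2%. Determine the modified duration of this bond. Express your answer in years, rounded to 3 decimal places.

3.557 years

Periodic yield y = 0.072. First find Macaulay duration:
  t   CF        PV=CF/(1+0.072)^t    t·PV
  1       150.00       139.9254       139.9254
  2       150.00       130.5274       261.0548
  3       150.00       121.7606       365.2819
  4     5,150.00     3,899.6721    15,598.6883
  Σ                  4,291.8855    16,364.9503
P = 4,291.8855; Macaulay duration = 16,364.9503 / 4,291.8855 = 3.81300 years.
Modified duration = D_Mac / (1 + y) = 3.81300 / 1.072 = 3.55690 years.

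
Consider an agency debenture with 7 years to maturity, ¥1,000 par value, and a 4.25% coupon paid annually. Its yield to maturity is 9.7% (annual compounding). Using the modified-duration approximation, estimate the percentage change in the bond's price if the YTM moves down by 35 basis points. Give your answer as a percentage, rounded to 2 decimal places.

Periodic yield y = 0.097. Modified duration first:
  t   CF        PV=CF/(1+0.097)^t    t·PV
  1        42.50        38.7420        38.7420
  2        42.50        35.3163        70.6327
  3        42.50        32.1936        96.5807
  4        42.50        29.3469       117.3877
  5        42.50        26.7520       133.7599
  6        42.50        24.3865       146.3189
  7     1,042.50       545.2927     3,817.0488
  Σ                    732.0300     4,420.4706
P = 732.0300; D_Mac = 6.03865 yrs; D_mod = 6.03865/(1+0.097) = 5.50469 yrs.
ΔP/P ≈ -D_mod · Δy = -5.50469 × (-0.0035) = +0.019266 = +1.9266%.

+1.93%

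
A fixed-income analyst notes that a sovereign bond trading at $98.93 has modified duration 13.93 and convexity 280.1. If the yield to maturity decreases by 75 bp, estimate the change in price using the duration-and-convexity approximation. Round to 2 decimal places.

+$11.12

Duration effect: -D_mod·Δy = -13.93 × (-0.0075) = +0.104475
Convexity effect: ½·C·(Δy)² = 0.5 × 280.1 × (-0.0075)² = +0.0078778125
ΔP/P ≈ +0.104475 + 0.0078778125 = +0.1123528125
ΔP ≈ 98.93 × (+0.1123528125) = +11.115063740625.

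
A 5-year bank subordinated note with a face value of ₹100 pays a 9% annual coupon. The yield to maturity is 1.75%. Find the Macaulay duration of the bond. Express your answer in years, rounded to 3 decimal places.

4.353 years

Periodic yield y = 0.0175. Discount each cash flow and weight by its year:
  t   CF        PV=CF/(1+0.0175)^t    t·PV
  1         9.00         8.8452         8.8452
  2         9.00         8.6931        17.3862
  3         9.00         8.5436        25.6307
  4         9.00         8.3966        33.5865
  5       109.00        99.9435       499.7173
  Σ                    134.4219       585.1659
Price P = Σ PV = 134.4219.
Macaulay duration = Σ(t·PV) / P = 585.1659 / 134.4219 = 4.35320 years.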